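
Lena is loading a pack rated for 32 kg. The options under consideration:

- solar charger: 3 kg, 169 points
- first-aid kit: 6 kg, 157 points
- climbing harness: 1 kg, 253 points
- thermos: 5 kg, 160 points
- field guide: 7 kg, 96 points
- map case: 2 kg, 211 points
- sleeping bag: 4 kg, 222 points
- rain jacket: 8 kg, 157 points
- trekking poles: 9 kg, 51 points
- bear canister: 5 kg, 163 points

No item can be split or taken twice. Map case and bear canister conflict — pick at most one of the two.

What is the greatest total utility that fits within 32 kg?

By utility per kg: climbing harness 253.00, map case 105.50, solar charger 56.33 lead.
Best packing: solar charger + first-aid kit + climbing harness + thermos + map case + sleeping bag + rain jacket — 29 kg, 1329 total.
Next best is solar charger + first-aid kit + climbing harness + thermos + sleeping bag + rain jacket + bear canister at 1281 (32 kg) — short by 48.

1329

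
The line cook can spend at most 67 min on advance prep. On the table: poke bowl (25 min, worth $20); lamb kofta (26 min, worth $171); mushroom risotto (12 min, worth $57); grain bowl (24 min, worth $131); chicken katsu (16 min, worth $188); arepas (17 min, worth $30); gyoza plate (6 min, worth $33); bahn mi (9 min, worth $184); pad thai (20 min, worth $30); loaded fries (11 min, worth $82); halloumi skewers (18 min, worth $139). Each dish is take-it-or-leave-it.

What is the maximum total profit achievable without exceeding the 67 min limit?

650

Taking the top-ratio dishes first gives chicken katsu + gyoza plate + bahn mi + loaded fries + halloumi skewers for 626 (60 min).
Dropping gyoza plate frees 6 min; slotting in mushroom risotto (12 min) lifts the total to 650 at 66 min.
The closest alternative, grain bowl + chicken katsu + bahn mi + halloumi skewers, reaches only 642.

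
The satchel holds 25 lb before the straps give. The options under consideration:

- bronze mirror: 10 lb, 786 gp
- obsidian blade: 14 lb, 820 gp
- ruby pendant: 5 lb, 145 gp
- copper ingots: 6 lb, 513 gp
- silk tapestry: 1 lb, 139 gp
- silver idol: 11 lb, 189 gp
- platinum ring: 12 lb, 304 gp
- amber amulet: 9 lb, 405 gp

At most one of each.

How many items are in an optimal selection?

Optimal total is 1745.
For example bronze mirror + obsidian blade + silk tapestry achieves it, using 25 lb.
Any selection reaching 1745 contains exactly 3 items.

3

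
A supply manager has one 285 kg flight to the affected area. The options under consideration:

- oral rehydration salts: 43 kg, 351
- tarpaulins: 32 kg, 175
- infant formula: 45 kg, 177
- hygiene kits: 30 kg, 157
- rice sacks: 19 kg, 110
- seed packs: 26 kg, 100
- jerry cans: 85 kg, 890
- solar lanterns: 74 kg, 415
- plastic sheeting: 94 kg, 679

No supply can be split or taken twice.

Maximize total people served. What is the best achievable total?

Greedy by ratio would take oral rehydration salts + tarpaulins + rice sacks + jerry cans + plastic sheeting: 273 kg used, total 2205.
The 19 kg tied up in rice sacks is better spent on hygiene kits — total rises to 2252 (284 kg).

2252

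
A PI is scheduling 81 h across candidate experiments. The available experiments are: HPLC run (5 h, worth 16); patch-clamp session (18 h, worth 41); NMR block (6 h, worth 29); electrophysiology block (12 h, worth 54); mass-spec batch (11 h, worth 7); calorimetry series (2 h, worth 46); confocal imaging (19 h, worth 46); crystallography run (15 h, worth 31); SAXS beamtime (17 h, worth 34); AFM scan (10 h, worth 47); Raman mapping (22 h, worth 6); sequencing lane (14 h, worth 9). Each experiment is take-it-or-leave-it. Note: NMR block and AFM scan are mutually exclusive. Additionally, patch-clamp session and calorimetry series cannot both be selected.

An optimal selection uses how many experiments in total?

7

Optimal total is 274.
For example HPLC run + electrophysiology block + calorimetry series + confocal imaging + crystallography run + SAXS beamtime + AFM scan achieves it, using 80 h.
Any selection reaching 274 contains exactly 7 experiments.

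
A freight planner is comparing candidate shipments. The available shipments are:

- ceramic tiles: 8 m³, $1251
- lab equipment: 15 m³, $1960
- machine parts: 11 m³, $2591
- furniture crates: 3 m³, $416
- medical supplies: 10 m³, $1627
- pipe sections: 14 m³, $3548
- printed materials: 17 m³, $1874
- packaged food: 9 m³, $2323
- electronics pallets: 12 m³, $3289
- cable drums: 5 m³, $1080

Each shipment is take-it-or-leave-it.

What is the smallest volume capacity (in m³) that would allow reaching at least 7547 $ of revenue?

31

Need the lightest bundle worth ≥ 7547.
pipe sections + electronics pallets + cable drums: 7917 revenue at 31 m³.
Below 31 m³ the best achievable stays under 7547.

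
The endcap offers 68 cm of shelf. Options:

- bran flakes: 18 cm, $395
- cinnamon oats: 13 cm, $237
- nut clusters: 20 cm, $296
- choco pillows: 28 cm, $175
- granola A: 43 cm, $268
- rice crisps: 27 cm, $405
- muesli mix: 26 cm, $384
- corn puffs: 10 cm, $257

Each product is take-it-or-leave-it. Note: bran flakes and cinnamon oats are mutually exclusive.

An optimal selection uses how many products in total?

3

Optimal total is 1096.
For example bran flakes + nut clusters + rice crisps achieves it, using 65 cm.
Every optimal selection uses 3 products.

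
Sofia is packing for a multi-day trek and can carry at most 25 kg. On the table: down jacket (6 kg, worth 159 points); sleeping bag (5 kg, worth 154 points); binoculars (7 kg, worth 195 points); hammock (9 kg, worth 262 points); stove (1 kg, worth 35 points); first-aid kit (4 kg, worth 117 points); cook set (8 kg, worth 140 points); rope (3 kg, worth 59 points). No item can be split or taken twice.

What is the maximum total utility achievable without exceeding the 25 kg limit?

Greedy by ratio would take down jacket + sleeping bag + hammock + stove + first-aid kit: 25 kg used, total 727.
Replace down jacket and stove with binoculars: the trade gains 1 net, giving 728 at 25 kg.
Next best is down jacket + sleeping bag + hammock + stove + first-aid kit at 727 (25 kg) — short by 1.

728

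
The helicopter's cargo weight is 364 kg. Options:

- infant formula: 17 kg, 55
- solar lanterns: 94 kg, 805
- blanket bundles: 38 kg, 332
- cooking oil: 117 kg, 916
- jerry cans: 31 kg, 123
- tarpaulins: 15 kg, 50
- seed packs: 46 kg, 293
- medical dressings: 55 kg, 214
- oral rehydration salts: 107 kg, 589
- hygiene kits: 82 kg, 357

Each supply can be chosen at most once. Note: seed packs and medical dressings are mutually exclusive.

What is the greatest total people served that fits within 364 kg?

A density-first pass picks infant formula + solar lanterns + blanket bundles + cooking oil + jerry cans + tarpaulins + seed packs — 2574 at 358 kg.
A better packing is solar lanterns + blanket bundles + cooking oil + oral rehydration salts: 356 kg, total 2642.
The closest alternative, solar lanterns + cooking oil + seed packs + oral rehydration salts, reaches only 2603.

2642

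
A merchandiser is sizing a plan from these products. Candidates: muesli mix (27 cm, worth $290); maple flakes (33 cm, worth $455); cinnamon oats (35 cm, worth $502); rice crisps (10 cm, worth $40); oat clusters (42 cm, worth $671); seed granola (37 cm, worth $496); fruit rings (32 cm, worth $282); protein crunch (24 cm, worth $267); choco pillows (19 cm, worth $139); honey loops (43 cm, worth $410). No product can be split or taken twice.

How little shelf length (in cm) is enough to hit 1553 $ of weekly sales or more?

Look for the lowest-shelf combination reaching 1553.
Taking maple flakes + cinnamon oats + oat clusters gives 1628 (≥ 1553) for 110 cm.
Any bundle with less than 110 cm falls short of 1553.

110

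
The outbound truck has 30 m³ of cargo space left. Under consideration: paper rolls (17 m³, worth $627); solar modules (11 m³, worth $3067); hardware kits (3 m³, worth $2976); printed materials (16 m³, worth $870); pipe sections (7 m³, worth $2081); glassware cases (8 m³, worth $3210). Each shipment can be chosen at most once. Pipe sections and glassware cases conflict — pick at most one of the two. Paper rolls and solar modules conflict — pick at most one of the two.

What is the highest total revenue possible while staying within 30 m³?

Best packing: solar modules + hardware kits + glassware cases — 22 m³, 9253 total.
Next best is solar modules + hardware kits + pipe sections at 8124 (21 m³) — short by 1129.

9253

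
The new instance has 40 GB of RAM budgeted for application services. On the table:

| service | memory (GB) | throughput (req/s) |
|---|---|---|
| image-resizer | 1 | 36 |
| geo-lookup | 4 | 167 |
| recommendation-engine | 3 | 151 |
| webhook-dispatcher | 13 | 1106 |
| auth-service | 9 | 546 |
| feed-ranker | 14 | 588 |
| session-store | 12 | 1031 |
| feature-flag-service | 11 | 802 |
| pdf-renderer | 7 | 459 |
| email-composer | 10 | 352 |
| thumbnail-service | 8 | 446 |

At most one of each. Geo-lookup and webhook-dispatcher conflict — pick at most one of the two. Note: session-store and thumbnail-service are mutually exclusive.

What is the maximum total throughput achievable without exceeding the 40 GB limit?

The ratio ordering already packs tightly: image-resizer + recommendation-engine + webhook-dispatcher + session-store + feature-flag-service, 40 GB, 3126.

3126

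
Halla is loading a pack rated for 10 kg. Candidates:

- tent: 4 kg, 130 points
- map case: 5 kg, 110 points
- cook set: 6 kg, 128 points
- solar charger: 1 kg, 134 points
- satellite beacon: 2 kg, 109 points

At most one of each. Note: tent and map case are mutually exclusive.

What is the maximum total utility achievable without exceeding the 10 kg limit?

373

Density check — solar charger 134.00, satellite beacon 54.50, tent 32.50, map case 22.00 are the best per kg.
Taking tent + solar charger + satellite beacon: 7 kg used, 373 in utility.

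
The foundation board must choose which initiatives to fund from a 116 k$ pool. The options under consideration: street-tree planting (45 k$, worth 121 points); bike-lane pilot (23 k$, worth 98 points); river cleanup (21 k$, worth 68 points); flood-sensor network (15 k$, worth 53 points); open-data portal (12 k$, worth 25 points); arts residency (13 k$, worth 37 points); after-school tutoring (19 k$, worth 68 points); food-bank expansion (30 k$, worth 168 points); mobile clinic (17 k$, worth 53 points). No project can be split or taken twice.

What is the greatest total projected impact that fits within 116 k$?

By projected impact per k$: food-bank expansion 5.60, bike-lane pilot 4.26, after-school tutoring 3.58 lead.
Filling by ratio: bike-lane pilot + river cleanup + flood-sensor network + after-school tutoring + food-bank expansion for 455, with 8 k$ left unused.
Replace river cleanup with open-data portal + mobile clinic: the trade gains 10 net, giving 465 at 116 k$.
Every other selection either busts 116 k$ or fails to beat 465.

465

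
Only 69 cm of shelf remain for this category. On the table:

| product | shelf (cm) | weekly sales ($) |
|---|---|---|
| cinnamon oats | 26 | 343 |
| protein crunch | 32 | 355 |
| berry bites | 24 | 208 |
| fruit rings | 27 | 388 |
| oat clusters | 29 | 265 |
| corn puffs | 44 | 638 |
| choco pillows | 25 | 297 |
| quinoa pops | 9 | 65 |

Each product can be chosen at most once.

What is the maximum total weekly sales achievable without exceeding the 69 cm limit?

935

The ratio ordering already packs tightly: corn puffs + choco pillows, 69 cm, 935.
Every other selection either busts 69 cm or fails to beat 935.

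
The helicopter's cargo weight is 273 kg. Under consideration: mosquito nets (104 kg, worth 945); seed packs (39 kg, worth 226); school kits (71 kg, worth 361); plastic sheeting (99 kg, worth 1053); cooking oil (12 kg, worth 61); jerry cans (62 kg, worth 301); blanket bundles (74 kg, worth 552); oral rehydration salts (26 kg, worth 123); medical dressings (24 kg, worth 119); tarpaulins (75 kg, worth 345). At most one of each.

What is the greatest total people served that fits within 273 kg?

2347

Density check — plastic sheeting 10.64, mosquito nets 9.09, blanket bundles 7.46, seed packs 5.79 are the best per kg.
A density-first pass picks mosquito nets + seed packs + plastic sheeting + cooking oil — 2285 at 254 kg.
Replace cooking oil with oral rehydration salts: the trade gains 62 net, giving 2347 at 268 kg.
The spare 5 kg is too small for any remaining supply, and no exchange beats 2347.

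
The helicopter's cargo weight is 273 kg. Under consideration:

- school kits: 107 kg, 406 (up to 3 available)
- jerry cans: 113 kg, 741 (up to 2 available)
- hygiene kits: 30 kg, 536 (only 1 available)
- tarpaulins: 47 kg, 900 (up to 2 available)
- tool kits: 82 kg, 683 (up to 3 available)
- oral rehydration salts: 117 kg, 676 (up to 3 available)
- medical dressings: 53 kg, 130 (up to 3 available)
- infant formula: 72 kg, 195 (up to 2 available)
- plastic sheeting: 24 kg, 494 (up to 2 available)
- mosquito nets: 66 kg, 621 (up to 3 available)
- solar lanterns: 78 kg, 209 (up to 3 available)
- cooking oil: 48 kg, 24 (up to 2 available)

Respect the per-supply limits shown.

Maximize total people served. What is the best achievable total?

4007

A density-first pass picks hygiene kits + 2×tarpaulins + 2×plastic sheeting + mosquito nets — 3945 at 238 kg.
The 66 kg tied up in mosquito nets is better spent on tool kits — total rises to 4007 (254 kg).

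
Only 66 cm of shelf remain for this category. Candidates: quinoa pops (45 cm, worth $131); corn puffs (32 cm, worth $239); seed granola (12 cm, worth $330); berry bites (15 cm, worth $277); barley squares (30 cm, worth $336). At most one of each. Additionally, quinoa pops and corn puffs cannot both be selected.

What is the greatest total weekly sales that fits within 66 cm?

943

Best packing: seed granola + berry bites + barley squares — 57 cm, 943 total.
Nothing else feasible within 66 cm beats 943.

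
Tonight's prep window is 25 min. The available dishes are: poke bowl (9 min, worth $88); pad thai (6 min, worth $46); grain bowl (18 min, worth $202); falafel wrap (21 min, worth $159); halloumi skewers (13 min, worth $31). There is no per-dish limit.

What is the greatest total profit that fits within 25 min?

248

Density check — grain bowl 11.22, poke bowl 9.78, pad thai 7.67 are the best per min.
Best packing: pad thai + grain bowl — 24 min, 248 total.
That's the maximum — no swap from here does better than 248.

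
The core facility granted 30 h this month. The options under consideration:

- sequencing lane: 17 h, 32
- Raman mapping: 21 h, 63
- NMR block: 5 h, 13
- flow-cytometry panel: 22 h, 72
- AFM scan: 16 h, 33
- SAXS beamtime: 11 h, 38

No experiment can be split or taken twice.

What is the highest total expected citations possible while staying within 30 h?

85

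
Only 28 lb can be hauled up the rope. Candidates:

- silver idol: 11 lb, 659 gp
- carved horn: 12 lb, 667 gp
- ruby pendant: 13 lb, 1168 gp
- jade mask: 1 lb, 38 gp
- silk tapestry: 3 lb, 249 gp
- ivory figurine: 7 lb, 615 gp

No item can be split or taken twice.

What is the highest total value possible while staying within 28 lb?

By value per lb: ruby pendant 89.85, ivory figurine 87.86, silk tapestry 83.00 lead.
Filling by ratio: ruby pendant + jade mask + silk tapestry + ivory figurine for 2070, with 4 lb left unused.
Dropping ivory figurine frees 7 lb; slotting in silver idol (11 lb) lifts the total to 2114 at 28 lb.
Next best is carved horn + ruby pendant + silk tapestry at 2084 (28 lb) — short by 30.

2114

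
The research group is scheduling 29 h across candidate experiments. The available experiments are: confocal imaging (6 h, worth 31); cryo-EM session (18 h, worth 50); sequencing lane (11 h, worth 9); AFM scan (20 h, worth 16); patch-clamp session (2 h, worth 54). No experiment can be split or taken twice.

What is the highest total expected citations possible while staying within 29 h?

Best packing: confocal imaging + cryo-EM session + patch-clamp session — 26 h, 135 total.
Runner-up cryo-EM session + patch-clamp session tops out at 104.

135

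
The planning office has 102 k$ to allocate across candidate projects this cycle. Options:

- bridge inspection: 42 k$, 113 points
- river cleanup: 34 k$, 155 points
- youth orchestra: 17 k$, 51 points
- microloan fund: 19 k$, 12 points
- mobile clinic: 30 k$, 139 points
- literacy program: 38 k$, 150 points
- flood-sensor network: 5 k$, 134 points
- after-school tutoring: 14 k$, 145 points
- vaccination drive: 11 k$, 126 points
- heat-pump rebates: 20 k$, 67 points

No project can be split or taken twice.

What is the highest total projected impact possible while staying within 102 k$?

Ranking by ratio (projected impact/k$): flood-sensor network 26.80, vaccination drive 11.45, after-school tutoring 10.36, mobile clinic 4.63.
Greedy by ratio would take river cleanup + mobile clinic + flood-sensor network + after-school tutoring + vaccination drive: 94 k$ used, total 699.
Replace mobile clinic with literacy program: the trade gains 11 net, giving 710 at 102 k$.
Runner-up river cleanup + mobile clinic + flood-sensor network + after-school tutoring + vaccination drive tops out at 699.

710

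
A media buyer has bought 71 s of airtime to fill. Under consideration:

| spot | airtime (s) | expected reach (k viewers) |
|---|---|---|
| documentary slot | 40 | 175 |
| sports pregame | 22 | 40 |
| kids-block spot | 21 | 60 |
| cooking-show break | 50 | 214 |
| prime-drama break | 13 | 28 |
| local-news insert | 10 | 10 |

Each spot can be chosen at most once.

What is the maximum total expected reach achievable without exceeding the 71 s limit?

By expected reach per s: documentary slot 4.38, cooking-show break 4.28, kids-block spot 2.86, prime-drama break 2.15 lead.
Greedy by ratio would take documentary slot + kids-block spot + local-news insert: 71 s used, total 245.
The 50 s tied up in documentary slot and local-news insert is better spent on cooking-show break — total rises to 274 (71 s).

274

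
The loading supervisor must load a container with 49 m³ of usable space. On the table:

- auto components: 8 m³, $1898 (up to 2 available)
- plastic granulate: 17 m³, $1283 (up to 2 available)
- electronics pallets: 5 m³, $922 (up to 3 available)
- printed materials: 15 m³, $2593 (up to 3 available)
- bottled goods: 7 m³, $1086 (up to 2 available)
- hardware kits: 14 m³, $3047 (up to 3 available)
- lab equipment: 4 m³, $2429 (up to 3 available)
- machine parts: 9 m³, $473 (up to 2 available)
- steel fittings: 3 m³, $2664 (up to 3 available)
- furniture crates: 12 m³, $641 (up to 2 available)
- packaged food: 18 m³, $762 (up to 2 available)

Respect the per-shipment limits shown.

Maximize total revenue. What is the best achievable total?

Density check — steel fittings 888.00, lab equipment 607.25, auto components 237.25 are the best per m³.
Greedy by ratio would take 2×auto components + 2×electronics pallets + 3×lab equipment + 3×steel fittings: 47 m³ used, total 20919.
Dropping 2×auto components and 2×electronics pallets frees 26 m³; slotting in 2×hardware kits (28 m³) lifts the total to 21373 at 49 m³.
No other feasible combination exceeds 21373.

21373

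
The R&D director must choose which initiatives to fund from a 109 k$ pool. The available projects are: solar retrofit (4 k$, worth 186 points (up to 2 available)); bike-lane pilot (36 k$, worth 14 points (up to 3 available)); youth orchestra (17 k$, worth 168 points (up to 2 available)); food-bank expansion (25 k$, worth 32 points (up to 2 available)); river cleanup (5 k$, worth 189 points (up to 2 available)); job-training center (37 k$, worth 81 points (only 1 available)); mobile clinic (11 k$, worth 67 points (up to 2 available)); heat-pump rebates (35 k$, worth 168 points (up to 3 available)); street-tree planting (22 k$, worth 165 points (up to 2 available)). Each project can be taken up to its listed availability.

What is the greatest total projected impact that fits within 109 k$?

1483

Best packing: 2×solar retrofit + 2×youth orchestra + 2×river cleanup + mobile clinic + 2×street-tree planting — 107 k$, 1483 total.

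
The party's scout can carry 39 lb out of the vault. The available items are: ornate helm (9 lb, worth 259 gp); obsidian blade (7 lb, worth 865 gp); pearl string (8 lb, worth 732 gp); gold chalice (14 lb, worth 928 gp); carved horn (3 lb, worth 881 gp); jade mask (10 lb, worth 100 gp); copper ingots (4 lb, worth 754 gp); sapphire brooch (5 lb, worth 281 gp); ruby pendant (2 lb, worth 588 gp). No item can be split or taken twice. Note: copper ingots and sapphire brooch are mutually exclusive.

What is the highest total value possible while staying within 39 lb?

4748

By value per lb: ruby pendant 294.00, carved horn 293.67, copper ingots 188.50 lead.
The ratio ordering already packs tightly: obsidian blade + pearl string + gold chalice + carved horn + copper ingots + ruby pendant, 38 lb, 4748.
Runner-up ornate helm + obsidian blade + gold chalice + carved horn + copper ingots + ruby pendant tops out at 4275.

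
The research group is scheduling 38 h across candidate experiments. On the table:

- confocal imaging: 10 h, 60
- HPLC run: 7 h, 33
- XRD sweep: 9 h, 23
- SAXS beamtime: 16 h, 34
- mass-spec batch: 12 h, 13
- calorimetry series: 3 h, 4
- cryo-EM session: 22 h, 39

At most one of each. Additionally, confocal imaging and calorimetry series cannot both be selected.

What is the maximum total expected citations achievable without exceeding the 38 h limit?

Confocal imaging + HPLC run + XRD sweep + mass-spec batch uses 38 of the 38 h and totals 129.
Runner-up confocal imaging + HPLC run + SAXS beamtime tops out at 127.

129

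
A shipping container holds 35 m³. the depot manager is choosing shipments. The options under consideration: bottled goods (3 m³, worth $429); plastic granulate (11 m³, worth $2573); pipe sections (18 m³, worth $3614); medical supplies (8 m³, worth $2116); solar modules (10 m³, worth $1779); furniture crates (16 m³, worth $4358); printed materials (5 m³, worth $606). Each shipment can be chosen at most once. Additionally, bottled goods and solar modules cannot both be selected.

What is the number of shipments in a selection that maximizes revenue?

Best achievable revenue is 9047.
One optimal bundle: plastic granulate + medical supplies + furniture crates (35 m³).
Any selection reaching 9047 contains exactly 3 shipments.

3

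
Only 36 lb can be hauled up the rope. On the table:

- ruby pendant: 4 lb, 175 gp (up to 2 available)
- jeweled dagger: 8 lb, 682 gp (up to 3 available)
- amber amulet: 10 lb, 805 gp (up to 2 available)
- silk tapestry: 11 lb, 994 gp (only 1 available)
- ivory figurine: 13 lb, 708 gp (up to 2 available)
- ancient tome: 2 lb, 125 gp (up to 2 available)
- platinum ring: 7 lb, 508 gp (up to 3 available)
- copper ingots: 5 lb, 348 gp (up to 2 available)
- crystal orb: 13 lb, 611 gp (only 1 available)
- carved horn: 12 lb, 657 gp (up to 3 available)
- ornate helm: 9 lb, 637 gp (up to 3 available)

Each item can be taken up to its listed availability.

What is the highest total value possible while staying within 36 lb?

3×jeweled dagger + silk tapestry uses 35 of the 36 lb and totals 3040.
Nothing else within 36 lb beats 3040.

3040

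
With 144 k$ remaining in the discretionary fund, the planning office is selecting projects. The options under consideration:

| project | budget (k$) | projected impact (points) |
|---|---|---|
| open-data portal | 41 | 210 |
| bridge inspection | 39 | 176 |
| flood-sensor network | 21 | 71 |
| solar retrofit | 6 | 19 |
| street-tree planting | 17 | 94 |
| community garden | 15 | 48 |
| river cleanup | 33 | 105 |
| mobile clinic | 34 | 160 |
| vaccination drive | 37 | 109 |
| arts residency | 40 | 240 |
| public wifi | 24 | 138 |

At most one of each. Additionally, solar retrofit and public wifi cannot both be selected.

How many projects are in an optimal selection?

4

The maximum projected impact within 144 k$ is 764.
For example open-data portal + bridge inspection + arts residency + public wifi achieves it, using 144 k$.
All optima have 4 projects.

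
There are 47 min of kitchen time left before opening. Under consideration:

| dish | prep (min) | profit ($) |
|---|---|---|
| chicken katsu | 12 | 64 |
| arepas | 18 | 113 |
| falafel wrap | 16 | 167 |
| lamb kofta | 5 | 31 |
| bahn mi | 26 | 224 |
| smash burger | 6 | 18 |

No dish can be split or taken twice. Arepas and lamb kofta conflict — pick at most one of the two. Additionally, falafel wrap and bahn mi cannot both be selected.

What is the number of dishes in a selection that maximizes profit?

Optimal total is 344.
chicken katsu + arepas + falafel wrap hits 344 at 46 min.
Every optimal selection uses 3 dishes.

3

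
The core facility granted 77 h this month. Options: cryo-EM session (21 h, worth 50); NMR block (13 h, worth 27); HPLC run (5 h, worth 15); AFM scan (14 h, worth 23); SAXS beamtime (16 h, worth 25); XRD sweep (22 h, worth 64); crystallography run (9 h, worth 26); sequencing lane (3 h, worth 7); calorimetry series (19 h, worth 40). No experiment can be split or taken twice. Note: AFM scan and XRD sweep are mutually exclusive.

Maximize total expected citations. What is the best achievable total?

Density check — HPLC run 3.00, XRD sweep 2.91, crystallography run 2.89 are the best per h.
Filling by ratio: cryo-EM session + NMR block + HPLC run + XRD sweep + crystallography run + sequencing lane for 189, with 4 h left unused.
Replace NMR block and sequencing lane with calorimetry series: the trade gains 6 net, giving 195 at 76 h.

195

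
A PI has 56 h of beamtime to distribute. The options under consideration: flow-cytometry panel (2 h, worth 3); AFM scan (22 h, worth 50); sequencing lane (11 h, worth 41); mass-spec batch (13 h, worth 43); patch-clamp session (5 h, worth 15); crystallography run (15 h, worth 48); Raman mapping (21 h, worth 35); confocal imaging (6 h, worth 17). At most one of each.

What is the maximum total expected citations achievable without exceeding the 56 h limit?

167

The ratio ordering already packs tightly: flow-cytometry panel + sequencing lane + mass-spec batch + patch-clamp session + crystallography run + confocal imaging, 52 h, 167.
Runner-up sequencing lane + mass-spec batch + patch-clamp session + crystallography run + confocal imaging tops out at 164.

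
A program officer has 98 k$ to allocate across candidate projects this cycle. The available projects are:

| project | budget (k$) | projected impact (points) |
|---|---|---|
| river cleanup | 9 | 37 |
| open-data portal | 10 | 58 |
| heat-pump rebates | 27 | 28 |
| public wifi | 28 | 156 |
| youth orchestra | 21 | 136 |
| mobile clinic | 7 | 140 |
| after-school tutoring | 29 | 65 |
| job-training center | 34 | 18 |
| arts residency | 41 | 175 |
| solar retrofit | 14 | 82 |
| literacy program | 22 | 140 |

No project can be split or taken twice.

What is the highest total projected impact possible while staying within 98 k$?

The ratio heuristic lands on river cleanup + open-data portal + youth orchestra + mobile clinic + solar retrofit + literacy program (593) but leaves 15 k$ idle.
Dropping solar retrofit frees 14 k$; slotting in public wifi (28 k$) lifts the total to 667 at 97 k$.
Runner-up public wifi + youth orchestra + mobile clinic + solar retrofit + literacy program tops out at 654.

667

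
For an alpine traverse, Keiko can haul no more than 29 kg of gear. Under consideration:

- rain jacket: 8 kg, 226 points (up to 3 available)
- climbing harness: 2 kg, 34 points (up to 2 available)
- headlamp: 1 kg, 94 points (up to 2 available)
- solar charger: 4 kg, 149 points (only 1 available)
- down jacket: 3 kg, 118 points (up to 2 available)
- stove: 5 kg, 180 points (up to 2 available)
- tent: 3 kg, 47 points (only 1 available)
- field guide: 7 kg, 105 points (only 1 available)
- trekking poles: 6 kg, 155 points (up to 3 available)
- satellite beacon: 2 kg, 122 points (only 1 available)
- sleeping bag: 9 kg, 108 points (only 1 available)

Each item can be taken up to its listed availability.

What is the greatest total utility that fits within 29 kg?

1163

Greedy by ratio would take 2×climbing harness + 2×headlamp + solar charger + 2×down jacket + 2×stove + satellite beacon: 28 kg used, total 1123.
Replace 2×climbing harness and down jacket with rain jacket: the trade gains 40 net, giving 1163 at 29 kg.
Every other selection either busts 29 kg or exceeds an availability limit or fails to beat 1163.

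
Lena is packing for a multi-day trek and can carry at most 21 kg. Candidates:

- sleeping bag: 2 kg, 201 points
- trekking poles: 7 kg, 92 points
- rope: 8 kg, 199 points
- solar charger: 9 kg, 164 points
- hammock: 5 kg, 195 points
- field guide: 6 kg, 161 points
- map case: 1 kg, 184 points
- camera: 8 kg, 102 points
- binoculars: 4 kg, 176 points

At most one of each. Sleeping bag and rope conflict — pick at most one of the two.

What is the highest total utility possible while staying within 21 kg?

920

Filling by ratio: sleeping bag + hammock + field guide + map case + binoculars for 917, with 3 kg left unused.
The 6 kg tied up in field guide is better spent on solar charger — total rises to 920 (21 kg).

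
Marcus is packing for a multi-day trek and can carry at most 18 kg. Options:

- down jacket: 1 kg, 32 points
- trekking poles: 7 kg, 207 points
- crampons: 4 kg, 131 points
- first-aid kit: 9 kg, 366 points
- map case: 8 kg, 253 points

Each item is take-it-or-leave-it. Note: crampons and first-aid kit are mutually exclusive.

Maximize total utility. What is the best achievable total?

651

Down jacket + first-aid kit + map case uses 18 of the 18 kg and totals 651.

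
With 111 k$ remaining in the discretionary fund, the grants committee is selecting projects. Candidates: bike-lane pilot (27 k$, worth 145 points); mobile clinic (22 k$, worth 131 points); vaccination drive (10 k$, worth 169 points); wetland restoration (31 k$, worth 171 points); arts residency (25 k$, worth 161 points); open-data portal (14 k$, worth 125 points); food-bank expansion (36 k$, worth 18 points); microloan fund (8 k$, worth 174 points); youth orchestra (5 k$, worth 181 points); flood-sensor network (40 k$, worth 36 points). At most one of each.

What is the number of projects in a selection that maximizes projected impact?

Best achievable projected impact is 1086.
One optimal bundle: bike-lane pilot + mobile clinic + vaccination drive + arts residency + open-data portal + microloan fund + youth orchestra (111 k$).
All optima have 7 projects.

7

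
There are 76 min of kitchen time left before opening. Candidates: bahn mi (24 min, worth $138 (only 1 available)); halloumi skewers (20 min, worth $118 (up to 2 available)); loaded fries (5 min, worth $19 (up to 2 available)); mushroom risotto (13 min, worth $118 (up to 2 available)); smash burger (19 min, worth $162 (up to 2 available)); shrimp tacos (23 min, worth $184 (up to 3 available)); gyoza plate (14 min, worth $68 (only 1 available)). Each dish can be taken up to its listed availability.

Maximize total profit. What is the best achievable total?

The ratio heuristic lands on 2×loaded fries + 2×mushroom risotto + 2×smash burger (598) but leaves 2 min idle.
Dropping 2×loaded fries and mushroom risotto frees 23 min; slotting in shrimp tacos (23 min) lifts the total to 626 at 74 min.
The spare 2 min is too small for any remaining dish, and no exchange beats 626.

626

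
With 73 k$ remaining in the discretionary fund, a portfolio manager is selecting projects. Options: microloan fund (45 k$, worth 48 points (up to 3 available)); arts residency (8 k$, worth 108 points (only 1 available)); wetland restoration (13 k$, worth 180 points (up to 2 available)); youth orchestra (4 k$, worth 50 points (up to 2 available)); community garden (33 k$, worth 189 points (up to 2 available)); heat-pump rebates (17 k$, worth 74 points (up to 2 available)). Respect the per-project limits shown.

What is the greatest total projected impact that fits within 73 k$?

707

Ranking by ratio (projected impact/k$): wetland restoration 13.85, arts residency 13.50, youth orchestra 12.50.
A density-first pass picks arts residency + 2×wetland restoration + 2×youth orchestra + heat-pump rebates — 642 at 59 k$.
Dropping youth orchestra and heat-pump rebates frees 21 k$; slotting in community garden (33 k$) lifts the total to 707 at 71 k$.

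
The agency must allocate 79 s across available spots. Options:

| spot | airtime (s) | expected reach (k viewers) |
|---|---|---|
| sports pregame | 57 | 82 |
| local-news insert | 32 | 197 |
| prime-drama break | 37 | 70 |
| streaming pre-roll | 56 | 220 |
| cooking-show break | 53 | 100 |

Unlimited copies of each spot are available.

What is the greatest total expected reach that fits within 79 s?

394

Best packing: 2×local-news insert — 64 s, 394 total.
The spare 15 s is too small for any remaining spot, and no exchange beats 394.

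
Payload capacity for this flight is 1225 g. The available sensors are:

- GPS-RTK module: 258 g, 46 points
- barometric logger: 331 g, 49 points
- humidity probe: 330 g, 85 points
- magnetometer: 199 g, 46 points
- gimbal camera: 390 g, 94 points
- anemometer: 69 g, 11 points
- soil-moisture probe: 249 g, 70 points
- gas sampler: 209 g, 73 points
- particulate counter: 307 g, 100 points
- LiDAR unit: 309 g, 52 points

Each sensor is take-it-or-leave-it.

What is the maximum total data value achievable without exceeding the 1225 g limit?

348

A density-first pass picks humidity probe + anemometer + soil-moisture probe + gas sampler + particulate counter — 339 at 1164 g.
Replace humidity probe with gimbal camera: the trade gains 9 net, giving 348 at 1224 g.
The spare 1 g is too small for any remaining sensor, and no exchange beats 348.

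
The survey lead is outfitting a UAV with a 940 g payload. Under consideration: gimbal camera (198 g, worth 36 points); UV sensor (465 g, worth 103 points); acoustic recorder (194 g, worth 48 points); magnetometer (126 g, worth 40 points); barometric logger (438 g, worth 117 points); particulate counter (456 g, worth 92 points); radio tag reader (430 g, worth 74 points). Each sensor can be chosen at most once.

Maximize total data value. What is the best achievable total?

220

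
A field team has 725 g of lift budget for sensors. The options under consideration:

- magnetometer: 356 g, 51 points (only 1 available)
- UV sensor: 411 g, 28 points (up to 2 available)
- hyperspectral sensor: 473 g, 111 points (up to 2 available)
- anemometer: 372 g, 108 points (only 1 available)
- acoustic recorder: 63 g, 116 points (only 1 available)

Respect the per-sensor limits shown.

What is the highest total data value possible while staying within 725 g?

227

Density check — acoustic recorder 1.84, anemometer 0.29, hyperspectral sensor 0.23 are the best per g.
Taking the top-ratio sensors first gives anemometer + acoustic recorder for 224 (435 g).
The 372 g tied up in anemometer is better spent on hyperspectral sensor — total rises to 227 (536 g).
No other feasible combination exceeds 227.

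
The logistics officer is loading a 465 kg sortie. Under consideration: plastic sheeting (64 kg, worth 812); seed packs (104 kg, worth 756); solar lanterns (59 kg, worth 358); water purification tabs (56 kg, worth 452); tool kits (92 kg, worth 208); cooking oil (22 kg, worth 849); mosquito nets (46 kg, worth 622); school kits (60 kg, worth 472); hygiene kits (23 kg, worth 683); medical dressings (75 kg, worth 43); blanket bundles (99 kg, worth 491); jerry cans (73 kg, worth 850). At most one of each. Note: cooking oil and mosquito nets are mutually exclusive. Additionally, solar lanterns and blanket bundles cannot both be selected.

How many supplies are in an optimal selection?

Optimal total is 5232.
For example plastic sheeting + seed packs + solar lanterns + water purification tabs + cooking oil + school kits + hygiene kits + jerry cans achieves it, using 461 kg.
Every optimal selection uses 8 supplies.

8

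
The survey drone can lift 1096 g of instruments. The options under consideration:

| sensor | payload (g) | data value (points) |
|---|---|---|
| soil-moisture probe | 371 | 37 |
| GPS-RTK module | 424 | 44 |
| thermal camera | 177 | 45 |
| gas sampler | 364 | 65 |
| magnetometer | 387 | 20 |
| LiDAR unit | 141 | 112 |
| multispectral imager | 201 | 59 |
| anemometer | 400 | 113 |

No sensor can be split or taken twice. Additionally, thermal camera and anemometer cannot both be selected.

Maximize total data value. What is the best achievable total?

Ranking by ratio (data value/g): LiDAR unit 0.79, multispectral imager 0.29, anemometer 0.28, thermal camera 0.25.
Best packing: gas sampler + LiDAR unit + anemometer — 905 g, 290 total.

290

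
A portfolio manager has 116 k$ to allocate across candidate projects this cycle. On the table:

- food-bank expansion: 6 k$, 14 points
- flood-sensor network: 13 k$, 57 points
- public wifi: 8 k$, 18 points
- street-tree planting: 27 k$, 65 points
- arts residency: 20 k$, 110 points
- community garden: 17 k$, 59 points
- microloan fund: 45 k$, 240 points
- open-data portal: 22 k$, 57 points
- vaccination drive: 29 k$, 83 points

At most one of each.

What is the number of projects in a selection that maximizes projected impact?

5

The maximum projected impact within 116 k$ is 508.
For example flood-sensor network + public wifi + arts residency + microloan fund + vaccination drive achieves it, using 115 k$.
Every optimal selection uses 5 projects.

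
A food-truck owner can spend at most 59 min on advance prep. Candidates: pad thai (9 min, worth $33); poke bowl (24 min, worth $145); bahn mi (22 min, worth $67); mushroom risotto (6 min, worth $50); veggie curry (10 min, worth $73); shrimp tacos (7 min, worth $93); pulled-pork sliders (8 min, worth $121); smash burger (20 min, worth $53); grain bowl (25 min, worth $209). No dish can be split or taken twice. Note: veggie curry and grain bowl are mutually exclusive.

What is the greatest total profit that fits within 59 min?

Taking pad thai + mushroom risotto + shrimp tacos + pulled-pork sliders + grain bowl: 55 min used, 506 in profit.
The closest alternative, poke bowl + mushroom risotto + veggie curry + shrimp tacos + pulled-pork sliders, reaches only 482.

506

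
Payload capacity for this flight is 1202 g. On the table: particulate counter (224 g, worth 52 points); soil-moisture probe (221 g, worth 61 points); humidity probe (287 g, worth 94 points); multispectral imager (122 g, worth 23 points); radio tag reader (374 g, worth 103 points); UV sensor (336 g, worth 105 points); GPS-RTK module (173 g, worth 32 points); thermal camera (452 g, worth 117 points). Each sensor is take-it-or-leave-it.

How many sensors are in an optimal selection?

4

Optimal total is 339.
One optimal bundle: humidity probe + multispectral imager + UV sensor + thermal camera (1197 g).
Any selection reaching 339 contains exactly 4 sensors.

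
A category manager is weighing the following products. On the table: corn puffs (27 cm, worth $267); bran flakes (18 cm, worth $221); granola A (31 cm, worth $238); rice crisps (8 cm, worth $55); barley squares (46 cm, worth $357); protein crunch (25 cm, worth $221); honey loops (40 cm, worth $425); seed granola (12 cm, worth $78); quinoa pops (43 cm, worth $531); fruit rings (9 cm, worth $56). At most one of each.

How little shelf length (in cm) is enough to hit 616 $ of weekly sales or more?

58

Minimise cm subject to total weekly sales ≥ 616.
Taking bran flakes + honey loops gives 646 (≥ 616) for 58 cm.
Below 58 cm the best achievable stays under 616.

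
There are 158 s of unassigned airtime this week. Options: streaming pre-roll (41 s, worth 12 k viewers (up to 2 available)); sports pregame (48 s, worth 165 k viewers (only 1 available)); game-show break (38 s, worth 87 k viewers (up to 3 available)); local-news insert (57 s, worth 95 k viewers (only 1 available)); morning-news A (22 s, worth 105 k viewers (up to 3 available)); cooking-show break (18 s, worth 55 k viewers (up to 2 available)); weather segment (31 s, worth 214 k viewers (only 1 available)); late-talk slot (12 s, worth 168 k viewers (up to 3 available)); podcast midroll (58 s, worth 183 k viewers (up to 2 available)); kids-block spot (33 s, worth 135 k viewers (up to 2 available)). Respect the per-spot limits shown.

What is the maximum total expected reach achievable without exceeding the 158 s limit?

1093

Taking the top-ratio spots first gives 3×morning-news A + cooking-show break + weather segment + 3×late-talk slot for 1088 (151 s).
Dropping 2×morning-news A and cooking-show break frees 62 s; slotting in 2×kids-block spot (66 s) lifts the total to 1093 at 155 s.
Nothing else within 158 s beats 1093.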